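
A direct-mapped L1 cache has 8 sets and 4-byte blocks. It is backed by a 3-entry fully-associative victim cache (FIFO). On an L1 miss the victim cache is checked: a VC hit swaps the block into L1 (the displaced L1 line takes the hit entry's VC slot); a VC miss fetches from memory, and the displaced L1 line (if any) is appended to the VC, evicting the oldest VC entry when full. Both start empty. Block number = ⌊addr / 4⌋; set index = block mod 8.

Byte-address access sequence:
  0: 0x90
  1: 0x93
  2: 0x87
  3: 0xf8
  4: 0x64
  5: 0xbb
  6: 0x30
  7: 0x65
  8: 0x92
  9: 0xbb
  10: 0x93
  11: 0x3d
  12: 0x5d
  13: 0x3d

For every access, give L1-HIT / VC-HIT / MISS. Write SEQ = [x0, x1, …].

SEQ = [MISS, L1-HIT, MISS, MISS, MISS, MISS, MISS, L1-HIT, VC-HIT, L1-HIT, L1-HIT, MISS, MISS, VC-HIT]

0: 0x90 (blk 36, set 4) → MISS  vc=[]
1: 0x93 (blk 36, set 4) → L1-HIT  vc=[]
2: 0x87 (blk 33, set 1) → MISS  vc=[]
3: 0xf8 (blk 62, set 6) → MISS  vc=[]
4: 0x64 (blk 25, set 1) → MISS  vc=[33]
5: 0xbb (blk 46, set 6) → MISS  vc=[33, 62]
6: 0x30 (blk 12, set 4) → MISS  vc=[33, 62, 36]
7: 0x65 (blk 25, set 1) → L1-HIT  vc=[33, 62, 36]
8: 0x92 (blk 36, set 4) → VC-HIT  vc=[33, 62, 12]
9: 0xbb (blk 46, set 6) → L1-HIT  vc=[33, 62, 12]
10: 0x93 (blk 36, set 4) → L1-HIT  vc=[33, 62, 12]
11: 0x3d (blk 15, set 7) → MISS  vc=[33, 62, 12]
12: 0x5d (blk 23, set 7) → MISS  vc=[62, 12, 15]
13: 0x3d (blk 15, set 7) → VC-HIT  vc=[62, 12, 23]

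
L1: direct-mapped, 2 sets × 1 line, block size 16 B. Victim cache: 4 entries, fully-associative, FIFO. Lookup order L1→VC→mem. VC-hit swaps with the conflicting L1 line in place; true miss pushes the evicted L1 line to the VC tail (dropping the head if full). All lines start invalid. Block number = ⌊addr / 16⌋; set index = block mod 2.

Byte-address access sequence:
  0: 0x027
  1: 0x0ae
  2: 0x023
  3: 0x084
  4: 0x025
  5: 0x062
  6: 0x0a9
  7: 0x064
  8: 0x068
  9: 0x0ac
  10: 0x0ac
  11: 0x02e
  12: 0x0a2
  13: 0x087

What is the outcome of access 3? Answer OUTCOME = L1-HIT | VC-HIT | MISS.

0: 0x27 (blk 2, set 0) → MISS  vc=[]
1: 0xae (blk 10, set 0) → MISS  vc=[2]
2: 0x23 (blk 2, set 0) → VC-HIT  vc=[10]
3: 0x84 (blk 8, set 0) → MISS  vc=[10, 2]
4: 0x25 (blk 2, set 0) → VC-HIT  vc=[10, 8]
5: 0x62 (blk 6, set 0) → MISS  vc=[10, 8, 2]
6: 0xa9 (blk 10, set 0) → VC-HIT  vc=[6, 8, 2]
7: 0x64 (blk 6, set 0) → VC-HIT  vc=[10, 8, 2]
8: 0x68 (blk 6, set 0) → L1-HIT  vc=[10, 8, 2]
9: 0xac (blk 10, set 0) → VC-HIT  vc=[6, 8, 2]
10: 0xac (blk 10, set 0) → L1-HIT  vc=[6, 8, 2]
11: 0x2e (blk 2, set 0) → VC-HIT  vc=[6, 8, 10]
12: 0xa2 (blk 10, set 0) → VC-HIT  vc=[6, 8, 2]
13: 0x87 (blk 8, set 0) → VC-HIT  vc=[6, 10, 2]

OUTCOME = MISS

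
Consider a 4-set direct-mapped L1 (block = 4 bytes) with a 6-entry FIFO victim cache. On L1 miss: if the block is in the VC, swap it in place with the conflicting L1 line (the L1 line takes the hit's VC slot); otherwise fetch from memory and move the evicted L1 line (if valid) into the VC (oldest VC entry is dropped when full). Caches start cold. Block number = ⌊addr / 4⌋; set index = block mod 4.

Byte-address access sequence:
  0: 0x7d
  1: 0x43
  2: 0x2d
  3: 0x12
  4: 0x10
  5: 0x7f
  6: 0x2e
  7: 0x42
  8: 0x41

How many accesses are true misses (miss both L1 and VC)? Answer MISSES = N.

MISSES = 4

0: 0x7d (blk 31, set 3) → MISS  vc=[]
1: 0x43 (blk 16, set 0) → MISS  vc=[]
2: 0x2d (blk 11, set 3) → MISS  vc=[31]
3: 0x12 (blk 4, set 0) → MISS  vc=[31, 16]
4: 0x10 (blk 4, set 0) → L1-HIT  vc=[31, 16]
5: 0x7f (blk 31, set 3) → VC-HIT  vc=[11, 16]
6: 0x2e (blk 11, set 3) → VC-HIT  vc=[31, 16]
7: 0x42 (blk 16, set 0) → VC-HIT  vc=[31, 4]
8: 0x41 (blk 16, set 0) → L1-HIT  vc=[31, 4]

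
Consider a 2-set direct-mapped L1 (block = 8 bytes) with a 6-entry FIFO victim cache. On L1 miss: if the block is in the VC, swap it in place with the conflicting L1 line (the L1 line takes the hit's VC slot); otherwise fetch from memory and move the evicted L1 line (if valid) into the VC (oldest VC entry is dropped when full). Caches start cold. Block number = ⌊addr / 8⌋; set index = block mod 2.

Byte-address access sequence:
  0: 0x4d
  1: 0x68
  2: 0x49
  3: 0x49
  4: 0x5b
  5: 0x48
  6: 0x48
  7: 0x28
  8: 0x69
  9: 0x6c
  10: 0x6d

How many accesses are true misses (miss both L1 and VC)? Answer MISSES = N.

  [0] addr=0x4d blk=9 s=1: MISS | VC []
  [1] addr=0x68 blk=13 s=1: MISS | VC [9]
  [2] addr=0x49 blk=9 s=1: VC-HIT | VC [13]
  [3] addr=0x49 blk=9 s=1: L1-HIT | VC [13]
  [4] addr=0x5b blk=11 s=1: MISS | VC [13, 9]
  [5] addr=0x48 blk=9 s=1: VC-HIT | VC [13, 11]
  [6] addr=0x48 blk=9 s=1: L1-HIT | VC [13, 11]
  [7] addr=0x28 blk=5 s=1: MISS | VC [13, 11, 9]
  [8] addr=0x69 blk=13 s=1: VC-HIT | VC [5, 11, 9]
  [9] addr=0x6c blk=13 s=1: L1-HIT | VC [5, 11, 9]
  [10] addr=0x6d blk=13 s=1: L1-HIT | VC [5, 11, 9]

MISSES = 4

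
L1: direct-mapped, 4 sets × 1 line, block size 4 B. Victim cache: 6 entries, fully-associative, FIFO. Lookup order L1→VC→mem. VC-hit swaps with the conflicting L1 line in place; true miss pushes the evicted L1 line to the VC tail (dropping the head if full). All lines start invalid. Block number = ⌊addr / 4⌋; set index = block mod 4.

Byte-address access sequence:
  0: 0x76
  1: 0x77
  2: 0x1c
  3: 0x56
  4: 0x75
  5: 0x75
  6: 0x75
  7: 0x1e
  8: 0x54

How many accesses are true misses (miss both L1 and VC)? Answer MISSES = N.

MISSES = 3

0: 0x76 (blk 29, set 1) → MISS  vc=[]
1: 0x77 (blk 29, set 1) → L1-HIT  vc=[]
2: 0x1c (blk 7, set 3) → MISS  vc=[]
3: 0x56 (blk 21, set 1) → MISS  vc=[29]
4: 0x75 (blk 29, set 1) → VC-HIT  vc=[21]
5: 0x75 (blk 29, set 1) → L1-HIT  vc=[21]
6: 0x75 (blk 29, set 1) → L1-HIT  vc=[21]
7: 0x1e (blk 7, set 3) → L1-HIT  vc=[21]
8: 0x54 (blk 21, set 1) → VC-HIT  vc=[29]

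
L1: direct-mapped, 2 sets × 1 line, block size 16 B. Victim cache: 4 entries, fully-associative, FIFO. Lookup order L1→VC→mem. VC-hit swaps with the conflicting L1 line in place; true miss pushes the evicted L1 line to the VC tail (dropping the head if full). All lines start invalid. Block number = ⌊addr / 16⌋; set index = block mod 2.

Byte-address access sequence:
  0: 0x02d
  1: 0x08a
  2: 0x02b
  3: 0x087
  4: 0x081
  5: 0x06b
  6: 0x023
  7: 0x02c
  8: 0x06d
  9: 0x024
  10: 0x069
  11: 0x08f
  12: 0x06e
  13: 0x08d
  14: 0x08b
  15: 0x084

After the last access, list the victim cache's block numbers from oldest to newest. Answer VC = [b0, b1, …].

#0 0x2d→b2/s0 MISS; vc=[]
#1 0x8a→b8/s0 MISS; vc=[2]
#2 0x2b→b2/s0 VC-HIT; vc=[8]
#3 0x87→b8/s0 VC-HIT; vc=[2]
#4 0x81→b8/s0 L1-HIT; vc=[2]
#5 0x6b→b6/s0 MISS; vc=[2,8]
#6 0x23→b2/s0 VC-HIT; vc=[6,8]
#7 0x2c→b2/s0 L1-HIT; vc=[6,8]
#8 0x6d→b6/s0 VC-HIT; vc=[2,8]
#9 0x24→b2/s0 VC-HIT; vc=[6,8]
#10 0x69→b6/s0 VC-HIT; vc=[2,8]
#11 0x8f→b8/s0 VC-HIT; vc=[2,6]
#12 0x6e→b6/s0 VC-HIT; vc=[2,8]
#13 0x8d→b8/s0 VC-HIT; vc=[2,6]
#14 0x8b→b8/s0 L1-HIT; vc=[2,6]
#15 0x84→b8/s0 L1-HIT; vc=[2,6]

VC = [2, 6]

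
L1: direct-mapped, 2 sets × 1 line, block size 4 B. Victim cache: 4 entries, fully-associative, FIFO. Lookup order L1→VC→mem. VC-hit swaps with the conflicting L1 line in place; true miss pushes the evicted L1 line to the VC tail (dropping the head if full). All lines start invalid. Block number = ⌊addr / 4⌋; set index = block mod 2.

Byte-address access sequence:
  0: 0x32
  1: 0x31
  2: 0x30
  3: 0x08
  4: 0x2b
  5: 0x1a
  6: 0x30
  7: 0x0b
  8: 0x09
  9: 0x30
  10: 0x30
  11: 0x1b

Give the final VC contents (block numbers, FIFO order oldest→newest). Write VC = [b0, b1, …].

VC = [12, 2, 10]

#0 0x32→b12/s0 MISS; vc=[]
#1 0x31→b12/s0 L1-HIT; vc=[]
#2 0x30→b12/s0 L1-HIT; vc=[]
#3 0x8→b2/s0 MISS; vc=[12]
#4 0x2b→b10/s0 MISS; vc=[12,2]
#5 0x1a→b6/s0 MISS; vc=[12,2,10]
#6 0x30→b12/s0 VC-HIT; vc=[6,2,10]
#7 0xb→b2/s0 VC-HIT; vc=[6,12,10]
#8 0x9→b2/s0 L1-HIT; vc=[6,12,10]
#9 0x30→b12/s0 VC-HIT; vc=[6,2,10]
#10 0x30→b12/s0 L1-HIT; vc=[6,2,10]
#11 0x1b→b6/s0 VC-HIT; vc=[12,2,10]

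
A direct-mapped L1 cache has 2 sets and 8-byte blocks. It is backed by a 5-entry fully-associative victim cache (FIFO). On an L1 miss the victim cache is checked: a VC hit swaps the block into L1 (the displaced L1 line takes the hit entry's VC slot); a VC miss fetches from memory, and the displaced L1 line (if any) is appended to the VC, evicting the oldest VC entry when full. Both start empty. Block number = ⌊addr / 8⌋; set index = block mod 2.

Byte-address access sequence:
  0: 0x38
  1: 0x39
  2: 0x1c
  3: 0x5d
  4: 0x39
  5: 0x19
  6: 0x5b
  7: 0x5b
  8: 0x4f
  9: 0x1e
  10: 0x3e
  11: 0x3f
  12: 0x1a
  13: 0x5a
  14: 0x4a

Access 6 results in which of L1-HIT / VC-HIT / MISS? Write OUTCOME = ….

  [0] addr=0x38 blk=7 s=1: MISS | VC []
  [1] addr=0x39 blk=7 s=1: L1-HIT | VC []
  [2] addr=0x1c blk=3 s=1: MISS | VC [7]
  [3] addr=0x5d blk=11 s=1: MISS | VC [7, 3]
  [4] addr=0x39 blk=7 s=1: VC-HIT | VC [11, 3]
  [5] addr=0x19 blk=3 s=1: VC-HIT | VC [11, 7]
  [6] addr=0x5b blk=11 s=1: VC-HIT | VC [3, 7]
  [7] addr=0x5b blk=11 s=1: L1-HIT | VC [3, 7]
  [8] addr=0x4f blk=9 s=1: MISS | VC [3, 7, 11]
  [9] addr=0x1e blk=3 s=1: VC-HIT | VC [9, 7, 11]
  [10] addr=0x3e blk=7 s=1: VC-HIT | VC [9, 3, 11]
  [11] addr=0x3f blk=7 s=1: L1-HIT | VC [9, 3, 11]
  [12] addr=0x1a blk=3 s=1: VC-HIT | VC [9, 7, 11]
  [13] addr=0x5a blk=11 s=1: VC-HIT | VC [9, 7, 3]
  [14] addr=0x4a blk=9 s=1: VC-HIT | VC [11, 7, 3]

OUTCOME = VC-HIT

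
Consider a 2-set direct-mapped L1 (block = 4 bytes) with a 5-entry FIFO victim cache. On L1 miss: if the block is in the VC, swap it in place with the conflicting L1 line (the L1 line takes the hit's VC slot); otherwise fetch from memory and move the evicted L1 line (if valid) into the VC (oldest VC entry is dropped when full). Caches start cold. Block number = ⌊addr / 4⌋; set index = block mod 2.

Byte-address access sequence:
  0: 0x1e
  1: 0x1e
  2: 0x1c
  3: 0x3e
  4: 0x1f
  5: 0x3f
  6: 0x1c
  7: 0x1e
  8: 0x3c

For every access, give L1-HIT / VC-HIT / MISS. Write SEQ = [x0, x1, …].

SEQ = [MISS, L1-HIT, L1-HIT, MISS, VC-HIT, VC-HIT, VC-HIT, L1-HIT, VC-HIT]

  [0] addr=0x1e blk=7 s=1: MISS | VC []
  [1] addr=0x1e blk=7 s=1: L1-HIT | VC []
  [2] addr=0x1c blk=7 s=1: L1-HIT | VC []
  [3] addr=0x3e blk=15 s=1: MISS | VC [7]
  [4] addr=0x1f blk=7 s=1: VC-HIT | VC [15]
  [5] addr=0x3f blk=15 s=1: VC-HIT | VC [7]
  [6] addr=0x1c blk=7 s=1: VC-HIT | VC [15]
  [7] addr=0x1e blk=7 s=1: L1-HIT | VC [15]
  [8] addr=0x3c blk=15 s=1: VC-HIT | VC [7]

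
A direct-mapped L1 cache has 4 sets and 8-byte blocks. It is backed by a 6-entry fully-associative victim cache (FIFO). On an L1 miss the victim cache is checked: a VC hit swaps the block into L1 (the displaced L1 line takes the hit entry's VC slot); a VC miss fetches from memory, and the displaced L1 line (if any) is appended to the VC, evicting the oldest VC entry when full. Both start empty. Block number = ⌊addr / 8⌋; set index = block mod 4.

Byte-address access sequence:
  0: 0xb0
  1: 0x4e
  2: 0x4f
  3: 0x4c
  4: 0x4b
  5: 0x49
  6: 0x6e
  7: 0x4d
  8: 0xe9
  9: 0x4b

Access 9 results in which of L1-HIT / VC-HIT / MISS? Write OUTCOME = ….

#0 0xb0→b22/s2 MISS; vc=[]
#1 0x4e→b9/s1 MISS; vc=[]
#2 0x4f→b9/s1 L1-HIT; vc=[]
#3 0x4c→b9/s1 L1-HIT; vc=[]
#4 0x4b→b9/s1 L1-HIT; vc=[]
#5 0x49→b9/s1 L1-HIT; vc=[]
#6 0x6e→b13/s1 MISS; vc=[9]
#7 0x4d→b9/s1 VC-HIT; vc=[13]
#8 0xe9→b29/s1 MISS; vc=[13,9]
#9 0x4b→b9/s1 VC-HIT; vc=[13,29]

OUTCOME = VC-HIT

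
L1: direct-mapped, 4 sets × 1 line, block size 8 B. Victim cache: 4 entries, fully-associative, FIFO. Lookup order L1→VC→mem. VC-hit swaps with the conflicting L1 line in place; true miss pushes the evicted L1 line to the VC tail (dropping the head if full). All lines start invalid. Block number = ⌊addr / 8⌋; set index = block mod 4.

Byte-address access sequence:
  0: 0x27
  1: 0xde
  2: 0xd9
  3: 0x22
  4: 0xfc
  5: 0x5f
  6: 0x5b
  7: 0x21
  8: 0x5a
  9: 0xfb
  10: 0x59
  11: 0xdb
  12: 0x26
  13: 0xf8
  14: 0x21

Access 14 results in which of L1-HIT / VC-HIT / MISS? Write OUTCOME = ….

OUTCOME = L1-HIT

0: 0x27 (blk 4, set 0) → MISS  vc=[]
1: 0xde (blk 27, set 3) → MISS  vc=[]
2: 0xd9 (blk 27, set 3) → L1-HIT  vc=[]
3: 0x22 (blk 4, set 0) → L1-HIT  vc=[]
4: 0xfc (blk 31, set 3) → MISS  vc=[27]
5: 0x5f (blk 11, set 3) → MISS  vc=[27, 31]
6: 0x5b (blk 11, set 3) → L1-HIT  vc=[27, 31]
7: 0x21 (blk 4, set 0) → L1-HIT  vc=[27, 31]
8: 0x5a (blk 11, set 3) → L1-HIT  vc=[27, 31]
9: 0xfb (blk 31, set 3) → VC-HIT  vc=[27, 11]
10: 0x59 (blk 11, set 3) → VC-HIT  vc=[27, 31]
11: 0xdb (blk 27, set 3) → VC-HIT  vc=[11, 31]
12: 0x26 (blk 4, set 0) → L1-HIT  vc=[11, 31]
13: 0xf8 (blk 31, set 3) → VC-HIT  vc=[11, 27]
14: 0x21 (blk 4, set 0) → L1-HIT  vc=[11, 27]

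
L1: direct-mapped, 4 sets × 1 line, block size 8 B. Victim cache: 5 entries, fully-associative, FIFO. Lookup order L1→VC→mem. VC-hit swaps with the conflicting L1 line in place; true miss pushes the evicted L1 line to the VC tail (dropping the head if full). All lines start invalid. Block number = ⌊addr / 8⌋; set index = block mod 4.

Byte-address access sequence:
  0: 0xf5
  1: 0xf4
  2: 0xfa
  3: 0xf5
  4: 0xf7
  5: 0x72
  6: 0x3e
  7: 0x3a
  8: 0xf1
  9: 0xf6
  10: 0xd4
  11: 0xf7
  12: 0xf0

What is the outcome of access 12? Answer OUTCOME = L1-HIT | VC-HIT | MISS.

#0 0xf5→b30/s2 MISS; vc=[]
#1 0xf4→b30/s2 L1-HIT; vc=[]
#2 0xfa→b31/s3 MISS; vc=[]
#3 0xf5→b30/s2 L1-HIT; vc=[]
#4 0xf7→b30/s2 L1-HIT; vc=[]
#5 0x72→b14/s2 MISS; vc=[30]
#6 0x3e→b7/s3 MISS; vc=[30,31]
#7 0x3a→b7/s3 L1-HIT; vc=[30,31]
#8 0xf1→b30/s2 VC-HIT; vc=[14,31]
#9 0xf6→b30/s2 L1-HIT; vc=[14,31]
#10 0xd4→b26/s2 MISS; vc=[14,31,30]
#11 0xf7→b30/s2 VC-HIT; vc=[14,31,26]
#12 0xf0→b30/s2 L1-HIT; vc=[14,31,26]

OUTCOME = L1-HIT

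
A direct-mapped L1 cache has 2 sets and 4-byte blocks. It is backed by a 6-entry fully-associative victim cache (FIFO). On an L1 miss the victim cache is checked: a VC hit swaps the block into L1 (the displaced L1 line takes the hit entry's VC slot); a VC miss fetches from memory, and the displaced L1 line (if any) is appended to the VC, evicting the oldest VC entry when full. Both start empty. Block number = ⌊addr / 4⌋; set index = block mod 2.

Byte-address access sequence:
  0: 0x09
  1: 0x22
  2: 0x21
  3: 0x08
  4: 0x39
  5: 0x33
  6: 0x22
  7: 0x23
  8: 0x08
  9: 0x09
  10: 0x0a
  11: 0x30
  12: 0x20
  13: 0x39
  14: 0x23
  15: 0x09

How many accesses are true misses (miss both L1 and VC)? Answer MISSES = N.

0: 0x9 (blk 2, set 0) → MISS  vc=[]
1: 0x22 (blk 8, set 0) → MISS  vc=[2]
2: 0x21 (blk 8, set 0) → L1-HIT  vc=[2]
3: 0x8 (blk 2, set 0) → VC-HIT  vc=[8]
4: 0x39 (blk 14, set 0) → MISS  vc=[8, 2]
5: 0x33 (blk 12, set 0) → MISS  vc=[8, 2, 14]
6: 0x22 (blk 8, set 0) → VC-HIT  vc=[12, 2, 14]
7: 0x23 (blk 8, set 0) → L1-HIT  vc=[12, 2, 14]
8: 0x8 (blk 2, set 0) → VC-HIT  vc=[12, 8, 14]
9: 0x9 (blk 2, set 0) → L1-HIT  vc=[12, 8, 14]
10: 0xa (blk 2, set 0) → L1-HIT  vc=[12, 8, 14]
11: 0x30 (blk 12, set 0) → VC-HIT  vc=[2, 8, 14]
12: 0x20 (blk 8, set 0) → VC-HIT  vc=[2, 12, 14]
13: 0x39 (blk 14, set 0) → VC-HIT  vc=[2, 12, 8]
14: 0x23 (blk 8, set 0) → VC-HIT  vc=[2, 12, 14]
15: 0x9 (blk 2, set 0) → VC-HIT  vc=[8, 12, 14]

MISSES = 4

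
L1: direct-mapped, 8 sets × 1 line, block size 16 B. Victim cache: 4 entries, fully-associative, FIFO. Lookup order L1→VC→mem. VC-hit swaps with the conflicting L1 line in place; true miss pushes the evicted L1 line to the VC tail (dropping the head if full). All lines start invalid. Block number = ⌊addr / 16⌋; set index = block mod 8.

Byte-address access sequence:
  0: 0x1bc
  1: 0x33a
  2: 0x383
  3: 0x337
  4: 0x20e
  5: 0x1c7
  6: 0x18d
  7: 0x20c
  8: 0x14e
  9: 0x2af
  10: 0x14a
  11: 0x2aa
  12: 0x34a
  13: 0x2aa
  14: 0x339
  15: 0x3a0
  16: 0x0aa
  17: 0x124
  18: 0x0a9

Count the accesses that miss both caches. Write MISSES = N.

0: 0x1bc (blk 27, set 3) → MISS  vc=[]
1: 0x33a (blk 51, set 3) → MISS  vc=[27]
2: 0x383 (blk 56, set 0) → MISS  vc=[27]
3: 0x337 (blk 51, set 3) → L1-HIT  vc=[27]
4: 0x20e (blk 32, set 0) → MISS  vc=[27, 56]
5: 0x1c7 (blk 28, set 4) → MISS  vc=[27, 56]
6: 0x18d (blk 24, set 0) → MISS  vc=[27, 56, 32]
7: 0x20c (blk 32, set 0) → VC-HIT  vc=[27, 56, 24]
8: 0x14e (blk 20, set 4) → MISS  vc=[27, 56, 24, 28]
9: 0x2af (blk 42, set 2) → MISS  vc=[27, 56, 24, 28]
10: 0x14a (blk 20, set 4) → L1-HIT  vc=[27, 56, 24, 28]
11: 0x2aa (blk 42, set 2) → L1-HIT  vc=[27, 56, 24, 28]
12: 0x34a (blk 52, set 4) → MISS  vc=[56, 24, 28, 20]
13: 0x2aa (blk 42, set 2) → L1-HIT  vc=[56, 24, 28, 20]
14: 0x339 (blk 51, set 3) → L1-HIT  vc=[56, 24, 28, 20]
15: 0x3a0 (blk 58, set 2) → MISS  vc=[24, 28, 20, 42]
16: 0xaa (blk 10, set 2) → MISS  vc=[28, 20, 42, 58]
17: 0x124 (blk 18, set 2) → MISS  vc=[20, 42, 58, 10]
18: 0xa9 (blk 10, set 2) → VC-HIT  vc=[20, 42, 58, 18]

MISSES = 12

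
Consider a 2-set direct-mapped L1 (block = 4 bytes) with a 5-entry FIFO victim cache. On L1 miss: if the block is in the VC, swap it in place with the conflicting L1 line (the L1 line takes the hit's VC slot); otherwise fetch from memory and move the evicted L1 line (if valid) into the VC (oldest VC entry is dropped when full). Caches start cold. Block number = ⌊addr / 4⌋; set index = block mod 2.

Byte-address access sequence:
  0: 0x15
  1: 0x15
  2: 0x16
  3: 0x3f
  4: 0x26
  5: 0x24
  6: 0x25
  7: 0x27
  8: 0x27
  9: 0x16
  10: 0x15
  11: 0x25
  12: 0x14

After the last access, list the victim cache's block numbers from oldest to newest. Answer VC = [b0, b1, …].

VC = [9, 15]

0: 0x15 (blk 5, set 1) → MISS  vc=[]
1: 0x15 (blk 5, set 1) → L1-HIT  vc=[]
2: 0x16 (blk 5, set 1) → L1-HIT  vc=[]
3: 0x3f (blk 15, set 1) → MISS  vc=[5]
4: 0x26 (blk 9, set 1) → MISS  vc=[5, 15]
5: 0x24 (blk 9, set 1) → L1-HIT  vc=[5, 15]
6: 0x25 (blk 9, set 1) → L1-HIT  vc=[5, 15]
7: 0x27 (blk 9, set 1) → L1-HIT  vc=[5, 15]
8: 0x27 (blk 9, set 1) → L1-HIT  vc=[5, 15]
9: 0x16 (blk 5, set 1) → VC-HIT  vc=[9, 15]
10: 0x15 (blk 5, set 1) → L1-HIT  vc=[9, 15]
11: 0x25 (blk 9, set 1) → VC-HIT  vc=[5, 15]
12: 0x14 (blk 5, set 1) → VC-HIT  vc=[9, 15]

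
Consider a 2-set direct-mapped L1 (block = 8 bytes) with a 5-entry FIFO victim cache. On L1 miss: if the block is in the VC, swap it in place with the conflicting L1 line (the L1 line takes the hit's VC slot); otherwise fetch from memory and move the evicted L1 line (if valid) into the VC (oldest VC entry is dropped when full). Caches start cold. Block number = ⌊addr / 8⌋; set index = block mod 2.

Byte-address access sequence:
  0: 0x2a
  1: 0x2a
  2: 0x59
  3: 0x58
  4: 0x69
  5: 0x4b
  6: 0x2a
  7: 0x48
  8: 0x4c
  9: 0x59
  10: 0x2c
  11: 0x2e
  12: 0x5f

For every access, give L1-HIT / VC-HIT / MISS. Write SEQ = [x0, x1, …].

#0 0x2a→b5/s1 MISS; vc=[]
#1 0x2a→b5/s1 L1-HIT; vc=[]
#2 0x59→b11/s1 MISS; vc=[5]
#3 0x58→b11/s1 L1-HIT; vc=[5]
#4 0x69→b13/s1 MISS; vc=[5,11]
#5 0x4b→b9/s1 MISS; vc=[5,11,13]
#6 0x2a→b5/s1 VC-HIT; vc=[9,11,13]
#7 0x48→b9/s1 VC-HIT; vc=[5,11,13]
#8 0x4c→b9/s1 L1-HIT; vc=[5,11,13]
#9 0x59→b11/s1 VC-HIT; vc=[5,9,13]
#10 0x2c→b5/s1 VC-HIT; vc=[11,9,13]
#11 0x2e→b5/s1 L1-HIT; vc=[11,9,13]
#12 0x5f→b11/s1 VC-HIT; vc=[5,9,13]

SEQ = [MISS, L1-HIT, MISS, L1-HIT, MISS, MISS, VC-HIT, VC-HIT, L1-HIT, VC-HIT, VC-HIT, L1-HIT, VC-HIT]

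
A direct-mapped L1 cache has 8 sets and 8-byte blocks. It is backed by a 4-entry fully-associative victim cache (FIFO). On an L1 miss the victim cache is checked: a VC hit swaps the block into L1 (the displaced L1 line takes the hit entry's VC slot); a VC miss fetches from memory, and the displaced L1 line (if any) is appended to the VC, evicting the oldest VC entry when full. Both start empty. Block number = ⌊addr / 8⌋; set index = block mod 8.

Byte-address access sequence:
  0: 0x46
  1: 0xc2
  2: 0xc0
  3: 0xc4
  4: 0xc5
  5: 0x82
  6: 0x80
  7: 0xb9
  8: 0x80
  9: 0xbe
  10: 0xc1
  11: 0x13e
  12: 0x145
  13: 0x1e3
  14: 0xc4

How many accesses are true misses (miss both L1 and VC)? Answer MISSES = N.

MISSES = 7

#0 0x46→b8/s0 MISS; vc=[]
#1 0xc2→b24/s0 MISS; vc=[8]
#2 0xc0→b24/s0 L1-HIT; vc=[8]
#3 0xc4→b24/s0 L1-HIT; vc=[8]
#4 0xc5→b24/s0 L1-HIT; vc=[8]
#5 0x82→b16/s0 MISS; vc=[8,24]
#6 0x80→b16/s0 L1-HIT; vc=[8,24]
#7 0xb9→b23/s7 MISS; vc=[8,24]
#8 0x80→b16/s0 L1-HIT; vc=[8,24]
#9 0xbe→b23/s7 L1-HIT; vc=[8,24]
#10 0xc1→b24/s0 VC-HIT; vc=[8,16]
#11 0x13e→b39/s7 MISS; vc=[8,16,23]
#12 0x145→b40/s0 MISS; vc=[8,16,23,24]
#13 0x1e3→b60/s4 MISS; vc=[8,16,23,24]
#14 0xc4→b24/s0 VC-HIT; vc=[8,16,23,40]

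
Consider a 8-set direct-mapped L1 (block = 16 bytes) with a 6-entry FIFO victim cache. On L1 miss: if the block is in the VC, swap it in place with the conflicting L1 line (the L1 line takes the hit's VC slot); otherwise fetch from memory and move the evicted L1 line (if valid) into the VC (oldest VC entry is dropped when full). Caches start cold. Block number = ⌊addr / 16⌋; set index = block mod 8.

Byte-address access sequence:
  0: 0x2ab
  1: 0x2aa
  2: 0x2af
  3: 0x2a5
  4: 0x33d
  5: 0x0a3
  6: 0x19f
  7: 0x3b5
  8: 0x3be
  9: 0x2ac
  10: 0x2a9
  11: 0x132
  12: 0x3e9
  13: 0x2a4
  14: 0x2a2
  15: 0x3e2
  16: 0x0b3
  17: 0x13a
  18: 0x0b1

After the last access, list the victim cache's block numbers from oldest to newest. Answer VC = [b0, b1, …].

0: 0x2ab (blk 42, set 2) → MISS  vc=[]
1: 0x2aa (blk 42, set 2) → L1-HIT  vc=[]
2: 0x2af (blk 42, set 2) → L1-HIT  vc=[]
3: 0x2a5 (blk 42, set 2) → L1-HIT  vc=[]
4: 0x33d (blk 51, set 3) → MISS  vc=[]
5: 0xa3 (blk 10, set 2) → MISS  vc=[42]
6: 0x19f (blk 25, set 1) → MISS  vc=[42]
7: 0x3b5 (blk 59, set 3) → MISS  vc=[42, 51]
8: 0x3be (blk 59, set 3) → L1-HIT  vc=[42, 51]
9: 0x2ac (blk 42, set 2) → VC-HIT  vc=[10, 51]
10: 0x2a9 (blk 42, set 2) → L1-HIT  vc=[10, 51]
11: 0x132 (blk 19, set 3) → MISS  vc=[10, 51, 59]
12: 0x3e9 (blk 62, set 6) → MISS  vc=[10, 51, 59]
13: 0x2a4 (blk 42, set 2) → L1-HIT  vc=[10, 51, 59]
14: 0x2a2 (blk 42, set 2) → L1-HIT  vc=[10, 51, 59]
15: 0x3e2 (blk 62, set 6) → L1-HIT  vc=[10, 51, 59]
16: 0xb3 (blk 11, set 3) → MISS  vc=[10, 51, 59, 19]
17: 0x13a (blk 19, set 3) → VC-HIT  vc=[10, 51, 59, 11]
18: 0xb1 (blk 11, set 3) → VC-HIT  vc=[10, 51, 59, 19]

VC = [10, 51, 59, 19]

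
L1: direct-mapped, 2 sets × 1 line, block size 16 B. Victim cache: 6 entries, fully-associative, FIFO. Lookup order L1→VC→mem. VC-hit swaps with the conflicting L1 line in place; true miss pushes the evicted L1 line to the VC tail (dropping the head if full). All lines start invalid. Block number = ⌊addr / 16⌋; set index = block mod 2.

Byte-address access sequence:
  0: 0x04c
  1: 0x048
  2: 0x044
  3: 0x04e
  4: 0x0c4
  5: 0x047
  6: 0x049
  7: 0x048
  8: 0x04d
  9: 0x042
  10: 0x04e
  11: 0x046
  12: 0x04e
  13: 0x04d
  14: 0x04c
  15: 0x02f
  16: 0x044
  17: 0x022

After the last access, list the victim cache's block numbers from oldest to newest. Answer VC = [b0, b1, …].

VC = [12, 4]

#0 0x4c→b4/s0 MISS; vc=[]
#1 0x48→b4/s0 L1-HIT; vc=[]
#2 0x44→b4/s0 L1-HIT; vc=[]
#3 0x4e→b4/s0 L1-HIT; vc=[]
#4 0xc4→b12/s0 MISS; vc=[4]
#5 0x47→b4/s0 VC-HIT; vc=[12]
#6 0x49→b4/s0 L1-HIT; vc=[12]
#7 0x48→b4/s0 L1-HIT; vc=[12]
#8 0x4d→b4/s0 L1-HIT; vc=[12]
#9 0x42→b4/s0 L1-HIT; vc=[12]
#10 0x4e→b4/s0 L1-HIT; vc=[12]
#11 0x46→b4/s0 L1-HIT; vc=[12]
#12 0x4e→b4/s0 L1-HIT; vc=[12]
#13 0x4d→b4/s0 L1-HIT; vc=[12]
#14 0x4c→b4/s0 L1-HIT; vc=[12]
#15 0x2f→b2/s0 MISS; vc=[12,4]
#16 0x44→b4/s0 VC-HIT; vc=[12,2]
#17 0x22→b2/s0 VC-HIT; vc=[12,4]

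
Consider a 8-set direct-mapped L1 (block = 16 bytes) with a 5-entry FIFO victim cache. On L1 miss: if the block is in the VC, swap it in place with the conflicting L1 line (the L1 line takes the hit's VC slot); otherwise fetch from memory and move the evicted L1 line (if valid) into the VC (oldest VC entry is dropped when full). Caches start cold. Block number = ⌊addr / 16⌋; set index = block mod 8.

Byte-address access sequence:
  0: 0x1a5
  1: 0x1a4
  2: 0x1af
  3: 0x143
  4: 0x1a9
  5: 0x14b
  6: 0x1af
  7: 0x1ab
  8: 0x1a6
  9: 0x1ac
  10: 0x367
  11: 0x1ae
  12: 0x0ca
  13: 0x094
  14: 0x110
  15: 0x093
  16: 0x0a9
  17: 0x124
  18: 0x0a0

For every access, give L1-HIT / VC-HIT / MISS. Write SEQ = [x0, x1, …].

SEQ = [MISS, L1-HIT, L1-HIT, MISS, L1-HIT, L1-HIT, L1-HIT, L1-HIT, L1-HIT, L1-HIT, MISS, L1-HIT, MISS, MISS, MISS, VC-HIT, MISS, MISS, VC-HIT]

  [0] addr=0x1a5 blk=26 s=2: MISS | VC []
  [1] addr=0x1a4 blk=26 s=2: L1-HIT | VC []
  [2] addr=0x1af blk=26 s=2: L1-HIT | VC []
  [3] addr=0x143 blk=20 s=4: MISS | VC []
  [4] addr=0x1a9 blk=26 s=2: L1-HIT | VC []
  [5] addr=0x14b blk=20 s=4: L1-HIT | VC []
  [6] addr=0x1af blk=26 s=2: L1-HIT | VC []
  [7] addr=0x1ab blk=26 s=2: L1-HIT | VC []
  [8] addr=0x1a6 blk=26 s=2: L1-HIT | VC []
  [9] addr=0x1ac blk=26 s=2: L1-HIT | VC []
  [10] addr=0x367 blk=54 s=6: MISS | VC []
  [11] addr=0x1ae blk=26 s=2: L1-HIT | VC []
  [12] addr=0xca blk=12 s=4: MISS | VC [20]
  [13] addr=0x94 blk=9 s=1: MISS | VC [20]
  [14] addr=0x110 blk=17 s=1: MISS | VC [20, 9]
  [15] addr=0x93 blk=9 s=1: VC-HIT | VC [20, 17]
  [16] addr=0xa9 blk=10 s=2: MISS | VC [20, 17, 26]
  [17] addr=0x124 blk=18 s=2: MISS | VC [20, 17, 26, 10]
  [18] addr=0xa0 blk=10 s=2: VC-HIT | VC [20, 17, 26, 18]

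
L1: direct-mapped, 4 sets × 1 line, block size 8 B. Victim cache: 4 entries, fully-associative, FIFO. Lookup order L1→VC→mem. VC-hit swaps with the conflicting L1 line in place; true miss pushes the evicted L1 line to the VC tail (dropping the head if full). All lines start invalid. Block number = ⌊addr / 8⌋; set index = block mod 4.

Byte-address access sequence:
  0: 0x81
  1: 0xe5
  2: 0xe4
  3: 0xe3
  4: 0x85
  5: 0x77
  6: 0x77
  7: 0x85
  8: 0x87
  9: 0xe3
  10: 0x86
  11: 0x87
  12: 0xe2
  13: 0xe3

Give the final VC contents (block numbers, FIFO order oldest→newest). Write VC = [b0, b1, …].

VC = [16]

#0 0x81→b16/s0 MISS; vc=[]
#1 0xe5→b28/s0 MISS; vc=[16]
#2 0xe4→b28/s0 L1-HIT; vc=[16]
#3 0xe3→b28/s0 L1-HIT; vc=[16]
#4 0x85→b16/s0 VC-HIT; vc=[28]
#5 0x77→b14/s2 MISS; vc=[28]
#6 0x77→b14/s2 L1-HIT; vc=[28]
#7 0x85→b16/s0 L1-HIT; vc=[28]
#8 0x87→b16/s0 L1-HIT; vc=[28]
#9 0xe3→b28/s0 VC-HIT; vc=[16]
#10 0x86→b16/s0 VC-HIT; vc=[28]
#11 0x87→b16/s0 L1-HIT; vc=[28]
#12 0xe2→b28/s0 VC-HIT; vc=[16]
#13 0xe3→b28/s0 L1-HIT; vc=[16]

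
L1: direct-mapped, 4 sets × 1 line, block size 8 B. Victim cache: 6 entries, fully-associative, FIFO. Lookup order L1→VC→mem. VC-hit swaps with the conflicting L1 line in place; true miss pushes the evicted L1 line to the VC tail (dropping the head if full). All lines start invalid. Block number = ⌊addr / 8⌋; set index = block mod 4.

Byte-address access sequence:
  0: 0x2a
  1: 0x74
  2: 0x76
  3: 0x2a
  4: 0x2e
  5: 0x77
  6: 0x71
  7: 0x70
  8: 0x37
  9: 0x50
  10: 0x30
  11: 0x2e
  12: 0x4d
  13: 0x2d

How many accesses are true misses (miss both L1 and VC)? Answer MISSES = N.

MISSES = 5

0: 0x2a (blk 5, set 1) → MISS  vc=[]
1: 0x74 (blk 14, set 2) → MISS  vc=[]
2: 0x76 (blk 14, set 2) → L1-HIT  vc=[]
3: 0x2a (blk 5, set 1) → L1-HIT  vc=[]
4: 0x2e (blk 5, set 1) → L1-HIT  vc=[]
5: 0x77 (blk 14, set 2) → L1-HIT  vc=[]
6: 0x71 (blk 14, set 2) → L1-HIT  vc=[]
7: 0x70 (blk 14, set 2) → L1-HIT  vc=[]
8: 0x37 (blk 6, set 2) → MISS  vc=[14]
9: 0x50 (blk 10, set 2) → MISS  vc=[14, 6]
10: 0x30 (blk 6, set 2) → VC-HIT  vc=[14, 10]
11: 0x2e (blk 5, set 1) → L1-HIT  vc=[14, 10]
12: 0x4d (blk 9, set 1) → MISS  vc=[14, 10, 5]
13: 0x2d (blk 5, set 1) → VC-HIT  vc=[14, 10, 9]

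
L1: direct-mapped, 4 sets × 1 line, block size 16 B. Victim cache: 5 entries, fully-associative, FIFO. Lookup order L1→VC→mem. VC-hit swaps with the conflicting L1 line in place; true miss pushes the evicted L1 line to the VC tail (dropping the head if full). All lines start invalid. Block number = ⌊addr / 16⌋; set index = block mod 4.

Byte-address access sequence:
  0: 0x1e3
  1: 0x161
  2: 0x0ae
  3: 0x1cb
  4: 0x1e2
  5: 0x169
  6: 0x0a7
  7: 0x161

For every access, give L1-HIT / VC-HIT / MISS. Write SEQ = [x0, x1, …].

#0 0x1e3→b30/s2 MISS; vc=[]
#1 0x161→b22/s2 MISS; vc=[30]
#2 0xae→b10/s2 MISS; vc=[30,22]
#3 0x1cb→b28/s0 MISS; vc=[30,22]
#4 0x1e2→b30/s2 VC-HIT; vc=[10,22]
#5 0x169→b22/s2 VC-HIT; vc=[10,30]
#6 0xa7→b10/s2 VC-HIT; vc=[22,30]
#7 0x161→b22/s2 VC-HIT; vc=[10,30]

SEQ = [MISS, MISS, MISS, MISS, VC-HIT, VC-HIT, VC-HIT, VC-HIT]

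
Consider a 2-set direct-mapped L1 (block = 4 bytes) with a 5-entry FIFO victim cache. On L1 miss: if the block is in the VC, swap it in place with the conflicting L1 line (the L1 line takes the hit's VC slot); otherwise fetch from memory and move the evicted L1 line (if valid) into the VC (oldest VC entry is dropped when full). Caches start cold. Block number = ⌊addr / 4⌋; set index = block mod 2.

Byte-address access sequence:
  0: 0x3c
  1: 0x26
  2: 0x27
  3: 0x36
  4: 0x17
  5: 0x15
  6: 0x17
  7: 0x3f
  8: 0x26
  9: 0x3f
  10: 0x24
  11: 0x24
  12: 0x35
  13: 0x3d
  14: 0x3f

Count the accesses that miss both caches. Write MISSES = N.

MISSES = 4

#0 0x3c→b15/s1 MISS; vc=[]
#1 0x26→b9/s1 MISS; vc=[15]
#2 0x27→b9/s1 L1-HIT; vc=[15]
#3 0x36→b13/s1 MISS; vc=[15,9]
#4 0x17→b5/s1 MISS; vc=[15,9,13]
#5 0x15→b5/s1 L1-HIT; vc=[15,9,13]
#6 0x17→b5/s1 L1-HIT; vc=[15,9,13]
#7 0x3f→b15/s1 VC-HIT; vc=[5,9,13]
#8 0x26→b9/s1 VC-HIT; vc=[5,15,13]
#9 0x3f→b15/s1 VC-HIT; vc=[5,9,13]
#10 0x24→b9/s1 VC-HIT; vc=[5,15,13]
#11 0x24→b9/s1 L1-HIT; vc=[5,15,13]
#12 0x35→b13/s1 VC-HIT; vc=[5,15,9]
#13 0x3d→b15/s1 VC-HIT; vc=[5,13,9]
#14 0x3f→b15/s1 L1-HIT; vc=[5,13,9]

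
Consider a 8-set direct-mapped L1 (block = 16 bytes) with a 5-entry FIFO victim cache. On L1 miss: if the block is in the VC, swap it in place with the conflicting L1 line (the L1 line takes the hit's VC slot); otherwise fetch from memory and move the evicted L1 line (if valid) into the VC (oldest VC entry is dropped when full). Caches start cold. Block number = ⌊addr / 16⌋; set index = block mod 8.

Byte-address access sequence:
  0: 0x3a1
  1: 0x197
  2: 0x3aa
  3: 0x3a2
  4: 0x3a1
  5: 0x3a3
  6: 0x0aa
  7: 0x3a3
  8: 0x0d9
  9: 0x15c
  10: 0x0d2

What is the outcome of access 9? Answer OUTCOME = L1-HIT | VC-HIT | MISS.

0: 0x3a1 (blk 58, set 2) → MISS  vc=[]
1: 0x197 (blk 25, set 1) → MISS  vc=[]
2: 0x3aa (blk 58, set 2) → L1-HIT  vc=[]
3: 0x3a2 (blk 58, set 2) → L1-HIT  vc=[]
4: 0x3a1 (blk 58, set 2) → L1-HIT  vc=[]
5: 0x3a3 (blk 58, set 2) → L1-HIT  vc=[]
6: 0xaa (blk 10, set 2) → MISS  vc=[58]
7: 0x3a3 (blk 58, set 2) → VC-HIT  vc=[10]
8: 0xd9 (blk 13, set 5) → MISS  vc=[10]
9: 0x15c (blk 21, set 5) → MISS  vc=[10, 13]
10: 0xd2 (blk 13, set 5) → VC-HIT  vc=[10, 21]

OUTCOME = MISS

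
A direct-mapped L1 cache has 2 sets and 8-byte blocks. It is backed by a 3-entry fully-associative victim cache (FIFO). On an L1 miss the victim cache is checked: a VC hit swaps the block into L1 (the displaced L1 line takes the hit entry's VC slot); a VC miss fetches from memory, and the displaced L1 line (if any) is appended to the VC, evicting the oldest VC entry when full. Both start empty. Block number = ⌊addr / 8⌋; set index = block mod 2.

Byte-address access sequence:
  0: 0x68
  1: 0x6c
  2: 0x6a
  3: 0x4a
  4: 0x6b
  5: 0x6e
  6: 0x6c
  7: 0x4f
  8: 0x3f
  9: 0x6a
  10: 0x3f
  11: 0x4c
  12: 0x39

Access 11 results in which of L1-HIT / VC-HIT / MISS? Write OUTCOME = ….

OUTCOME = VC-HIT

  [0] addr=0x68 blk=13 s=1: MISS | VC []
  [1] addr=0x6c blk=13 s=1: L1-HIT | VC []
  [2] addr=0x6a blk=13 s=1: L1-HIT | VC []
  [3] addr=0x4a blk=9 s=1: MISS | VC [13]
  [4] addr=0x6b blk=13 s=1: VC-HIT | VC [9]
  [5] addr=0x6e blk=13 s=1: L1-HIT | VC [9]
  [6] addr=0x6c blk=13 s=1: L1-HIT | VC [9]
  [7] addr=0x4f blk=9 s=1: VC-HIT | VC [13]
  [8] addr=0x3f blk=7 s=1: MISS | VC [13, 9]
  [9] addr=0x6a blk=13 s=1: VC-HIT | VC [7, 9]
  [10] addr=0x3f blk=7 s=1: VC-HIT | VC [13, 9]
  [11] addr=0x4c blk=9 s=1: VC-HIT | VC [13, 7]
  [12] addr=0x39 blk=7 s=1: VC-HIT | VC [13, 9]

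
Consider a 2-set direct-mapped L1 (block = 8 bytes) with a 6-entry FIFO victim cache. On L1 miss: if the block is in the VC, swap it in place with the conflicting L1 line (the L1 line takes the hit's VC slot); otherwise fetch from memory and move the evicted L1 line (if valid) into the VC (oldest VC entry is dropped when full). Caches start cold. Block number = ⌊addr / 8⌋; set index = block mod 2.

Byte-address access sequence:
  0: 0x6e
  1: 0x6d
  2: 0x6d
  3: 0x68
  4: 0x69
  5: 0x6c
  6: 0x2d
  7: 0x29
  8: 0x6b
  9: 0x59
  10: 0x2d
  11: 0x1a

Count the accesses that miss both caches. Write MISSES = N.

#0 0x6e→b13/s1 MISS; vc=[]
#1 0x6d→b13/s1 L1-HIT; vc=[]
#2 0x6d→b13/s1 L1-HIT; vc=[]
#3 0x68→b13/s1 L1-HIT; vc=[]
#4 0x69→b13/s1 L1-HIT; vc=[]
#5 0x6c→b13/s1 L1-HIT; vc=[]
#6 0x2d→b5/s1 MISS; vc=[13]
#7 0x29→b5/s1 L1-HIT; vc=[13]
#8 0x6b→b13/s1 VC-HIT; vc=[5]
#9 0x59→b11/s1 MISS; vc=[5,13]
#10 0x2d→b5/s1 VC-HIT; vc=[11,13]
#11 0x1a→b3/s1 MISS; vc=[11,13,5]

MISSES = 4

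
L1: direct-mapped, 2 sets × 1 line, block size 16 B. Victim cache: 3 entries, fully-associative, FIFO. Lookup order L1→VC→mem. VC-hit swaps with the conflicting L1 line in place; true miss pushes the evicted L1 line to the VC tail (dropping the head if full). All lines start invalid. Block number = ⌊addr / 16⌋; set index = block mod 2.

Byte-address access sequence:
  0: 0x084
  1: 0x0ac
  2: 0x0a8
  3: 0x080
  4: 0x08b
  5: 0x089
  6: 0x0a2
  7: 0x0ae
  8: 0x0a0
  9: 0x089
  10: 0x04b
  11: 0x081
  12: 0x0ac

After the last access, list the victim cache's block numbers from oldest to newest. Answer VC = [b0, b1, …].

VC = [8, 4]

#0 0x84→b8/s0 MISS; vc=[]
#1 0xac→b10/s0 MISS; vc=[8]
#2 0xa8→b10/s0 L1-HIT; vc=[8]
#3 0x80→b8/s0 VC-HIT; vc=[10]
#4 0x8b→b8/s0 L1-HIT; vc=[10]
#5 0x89→b8/s0 L1-HIT; vc=[10]
#6 0xa2→b10/s0 VC-HIT; vc=[8]
#7 0xae→b10/s0 L1-HIT; vc=[8]
#8 0xa0→b10/s0 L1-HIT; vc=[8]
#9 0x89→b8/s0 VC-HIT; vc=[10]
#10 0x4b→b4/s0 MISS; vc=[10,8]
#11 0x81→b8/s0 VC-HIT; vc=[10,4]
#12 0xac→b10/s0 VC-HIT; vc=[8,4]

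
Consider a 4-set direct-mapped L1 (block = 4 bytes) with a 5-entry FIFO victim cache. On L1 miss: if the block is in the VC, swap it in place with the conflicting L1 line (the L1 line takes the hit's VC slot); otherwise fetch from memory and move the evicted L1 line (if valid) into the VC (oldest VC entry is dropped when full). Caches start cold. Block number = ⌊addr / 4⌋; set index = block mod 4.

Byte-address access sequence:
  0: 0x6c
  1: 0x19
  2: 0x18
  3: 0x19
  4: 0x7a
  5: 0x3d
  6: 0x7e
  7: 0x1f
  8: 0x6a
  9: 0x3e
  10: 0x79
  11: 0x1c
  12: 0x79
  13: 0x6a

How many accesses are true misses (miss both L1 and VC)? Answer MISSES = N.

#0 0x6c→b27/s3 MISS; vc=[]
#1 0x19→b6/s2 MISS; vc=[]
#2 0x18→b6/s2 L1-HIT; vc=[]
#3 0x19→b6/s2 L1-HIT; vc=[]
#4 0x7a→b30/s2 MISS; vc=[6]
#5 0x3d→b15/s3 MISS; vc=[6,27]
#6 0x7e→b31/s3 MISS; vc=[6,27,15]
#7 0x1f→b7/s3 MISS; vc=[6,27,15,31]
#8 0x6a→b26/s2 MISS; vc=[6,27,15,31,30]
#9 0x3e→b15/s3 VC-HIT; vc=[6,27,7,31,30]
#10 0x79→b30/s2 VC-HIT; vc=[6,27,7,31,26]
#11 0x1c→b7/s3 VC-HIT; vc=[6,27,15,31,26]
#12 0x79→b30/s2 L1-HIT; vc=[6,27,15,31,26]
#13 0x6a→b26/s2 VC-HIT; vc=[6,27,15,31,30]

MISSES = 7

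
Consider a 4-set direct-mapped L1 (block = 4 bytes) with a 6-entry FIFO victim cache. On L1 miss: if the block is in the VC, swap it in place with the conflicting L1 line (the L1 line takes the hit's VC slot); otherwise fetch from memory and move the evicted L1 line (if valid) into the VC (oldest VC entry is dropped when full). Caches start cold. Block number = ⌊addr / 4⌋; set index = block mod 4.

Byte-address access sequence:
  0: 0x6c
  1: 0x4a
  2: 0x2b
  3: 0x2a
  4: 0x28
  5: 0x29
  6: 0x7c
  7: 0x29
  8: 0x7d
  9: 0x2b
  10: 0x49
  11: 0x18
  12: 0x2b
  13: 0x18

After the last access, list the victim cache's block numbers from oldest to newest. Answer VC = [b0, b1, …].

  [0] addr=0x6c blk=27 s=3: MISS | VC []
  [1] addr=0x4a blk=18 s=2: MISS | VC []
  [2] addr=0x2b blk=10 s=2: MISS | VC [18]
  [3] addr=0x2a blk=10 s=2: L1-HIT | VC [18]
  [4] addr=0x28 blk=10 s=2: L1-HIT | VC [18]
  [5] addr=0x29 blk=10 s=2: L1-HIT | VC [18]
  [6] addr=0x7c blk=31 s=3: MISS | VC [18, 27]
  [7] addr=0x29 blk=10 s=2: L1-HIT | VC [18, 27]
  [8] addr=0x7d blk=31 s=3: L1-HIT | VC [18, 27]
  [9] addr=0x2b blk=10 s=2: L1-HIT | VC [18, 27]
  [10] addr=0x49 blk=18 s=2: VC-HIT | VC [10, 27]
  [11] addr=0x18 blk=6 s=2: MISS | VC [10, 27, 18]
  [12] addr=0x2b blk=10 s=2: VC-HIT | VC [6, 27, 18]
  [13] addr=0x18 blk=6 s=2: VC-HIT | VC [10, 27, 18]

VC = [10, 27, 18]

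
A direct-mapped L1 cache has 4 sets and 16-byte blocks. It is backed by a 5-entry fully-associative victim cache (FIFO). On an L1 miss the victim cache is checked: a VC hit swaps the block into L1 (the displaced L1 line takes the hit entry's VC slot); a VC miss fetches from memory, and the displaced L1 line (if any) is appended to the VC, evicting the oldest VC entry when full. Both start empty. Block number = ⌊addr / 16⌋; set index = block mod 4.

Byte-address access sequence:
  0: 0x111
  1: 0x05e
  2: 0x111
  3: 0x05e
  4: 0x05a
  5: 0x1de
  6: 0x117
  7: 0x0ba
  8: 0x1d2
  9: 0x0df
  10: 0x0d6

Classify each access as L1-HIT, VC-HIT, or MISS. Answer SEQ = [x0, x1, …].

SEQ = [MISS, MISS, VC-HIT, VC-HIT, L1-HIT, MISS, VC-HIT, MISS, VC-HIT, MISS, L1-HIT]

#0 0x111→b17/s1 MISS; vc=[]
#1 0x5e→b5/s1 MISS; vc=[17]
#2 0x111→b17/s1 VC-HIT; vc=[5]
#3 0x5e→b5/s1 VC-HIT; vc=[17]
#4 0x5a→b5/s1 L1-HIT; vc=[17]
#5 0x1de→b29/s1 MISS; vc=[17,5]
#6 0x117→b17/s1 VC-HIT; vc=[29,5]
#7 0xba→b11/s3 MISS; vc=[29,5]
#8 0x1d2→b29/s1 VC-HIT; vc=[17,5]
#9 0xdf→b13/s1 MISS; vc=[17,5,29]
#10 0xd6→b13/s1 L1-HIT; vc=[17,5,29]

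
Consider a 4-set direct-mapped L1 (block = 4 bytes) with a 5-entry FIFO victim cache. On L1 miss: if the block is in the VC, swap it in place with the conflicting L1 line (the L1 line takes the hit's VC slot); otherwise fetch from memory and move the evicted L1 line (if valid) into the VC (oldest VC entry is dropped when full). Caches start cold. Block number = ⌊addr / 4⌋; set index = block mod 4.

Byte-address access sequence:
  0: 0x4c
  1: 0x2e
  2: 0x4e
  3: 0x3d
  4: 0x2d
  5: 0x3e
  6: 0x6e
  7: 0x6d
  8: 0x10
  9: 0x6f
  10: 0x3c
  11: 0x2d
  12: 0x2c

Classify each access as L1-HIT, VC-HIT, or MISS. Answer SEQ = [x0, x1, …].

0: 0x4c (blk 19, set 3) → MISS  vc=[]
1: 0x2e (blk 11, set 3) → MISS  vc=[19]
2: 0x4e (blk 19, set 3) → VC-HIT  vc=[11]
3: 0x3d (blk 15, set 3) → MISS  vc=[11, 19]
4: 0x2d (blk 11, set 3) → VC-HIT  vc=[15, 19]
5: 0x3e (blk 15, set 3) → VC-HIT  vc=[11, 19]
6: 0x6e (blk 27, set 3) → MISS  vc=[11, 19, 15]
7: 0x6d (blk 27, set 3) → L1-HIT  vc=[11, 19, 15]
8: 0x10 (blk 4, set 0) → MISS  vc=[11, 19, 15]
9: 0x6f (blk 27, set 3) → L1-HIT  vc=[11, 19, 15]
10: 0x3c (blk 15, set 3) → VC-HIT  vc=[11, 19, 27]
11: 0x2d (blk 11, set 3) → VC-HIT  vc=[15, 19, 27]
12: 0x2c (blk 11, set 3) → L1-HIT  vc=[15, 19, 27]

SEQ = [MISS, MISS, VC-HIT, MISS, VC-HIT, VC-HIT, MISS, L1-HIT, MISS, L1-HIT, VC-HIT, VC-HIT, L1-HIT]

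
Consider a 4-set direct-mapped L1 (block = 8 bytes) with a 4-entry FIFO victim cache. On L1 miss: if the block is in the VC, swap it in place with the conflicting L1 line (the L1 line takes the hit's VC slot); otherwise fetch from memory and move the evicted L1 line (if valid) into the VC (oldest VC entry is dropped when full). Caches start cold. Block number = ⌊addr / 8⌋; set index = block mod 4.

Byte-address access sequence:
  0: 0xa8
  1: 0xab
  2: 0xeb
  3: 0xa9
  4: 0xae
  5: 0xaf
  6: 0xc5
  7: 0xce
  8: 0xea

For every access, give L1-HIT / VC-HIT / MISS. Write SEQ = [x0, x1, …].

  [0] addr=0xa8 blk=21 s=1: MISS | VC []
  [1] addr=0xab blk=21 s=1: L1-HIT | VC []
  [2] addr=0xeb blk=29 s=1: MISS | VC [21]
  [3] addr=0xa9 blk=21 s=1: VC-HIT | VC [29]
  [4] addr=0xae blk=21 s=1: L1-HIT | VC [29]
  [5] addr=0xaf blk=21 s=1: L1-HIT | VC [29]
  [6] addr=0xc5 blk=24 s=0: MISS | VC [29]
  [7] addr=0xce blk=25 s=1: MISS | VC [29, 21]
  [8] addr=0xea blk=29 s=1: VC-HIT | VC [25, 21]

SEQ = [MISS, L1-HIT, MISS, VC-HIT, L1-HIT, L1-HIT, MISS, MISS, VC-HIT]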